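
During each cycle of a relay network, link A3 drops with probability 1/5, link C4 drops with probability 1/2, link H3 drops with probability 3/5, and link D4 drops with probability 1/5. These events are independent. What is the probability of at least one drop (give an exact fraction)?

P(none) = (1 − 1/5) × (1 − 1/2) × (1 − 3/5) × (1 − 1/5) = 4/5 × 1/2 × 2/5 × 4/5 = 16/125
P(at least one) = 1 − 16/125 = 109/125

109/125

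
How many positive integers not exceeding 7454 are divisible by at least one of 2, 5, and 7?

By inclusion–exclusion:
floor(7454/2) + floor(7454/5) + floor(7454/7) − floor(7454/10) − floor(7454/14) − floor(7454/35) + floor(7454/70) = 3727 + 1490 + 1064 − 745 − 532 − 212 + 106 = 4898

4898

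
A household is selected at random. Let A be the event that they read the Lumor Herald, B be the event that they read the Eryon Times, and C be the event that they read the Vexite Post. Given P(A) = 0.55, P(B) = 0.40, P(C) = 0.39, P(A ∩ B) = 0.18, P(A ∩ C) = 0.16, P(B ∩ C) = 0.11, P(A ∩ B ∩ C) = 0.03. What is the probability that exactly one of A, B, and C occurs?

0.53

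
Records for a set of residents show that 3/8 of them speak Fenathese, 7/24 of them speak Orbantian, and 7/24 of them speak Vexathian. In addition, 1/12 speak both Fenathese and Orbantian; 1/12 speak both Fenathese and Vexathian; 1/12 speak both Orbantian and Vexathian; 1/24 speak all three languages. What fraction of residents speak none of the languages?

1/4

Inclusion–exclusion gives
P(at least one) = 3/8 + 7/24 + 7/24 − 1/12 − 1/12 − 1/12 + 1/24 = 3/4
P(none) = 1 − 3/4 = 1/4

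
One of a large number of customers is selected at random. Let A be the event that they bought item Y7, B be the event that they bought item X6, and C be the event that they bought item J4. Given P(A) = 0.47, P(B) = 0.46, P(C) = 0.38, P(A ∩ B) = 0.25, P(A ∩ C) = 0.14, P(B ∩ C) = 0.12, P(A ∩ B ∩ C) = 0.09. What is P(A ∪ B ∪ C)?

0.89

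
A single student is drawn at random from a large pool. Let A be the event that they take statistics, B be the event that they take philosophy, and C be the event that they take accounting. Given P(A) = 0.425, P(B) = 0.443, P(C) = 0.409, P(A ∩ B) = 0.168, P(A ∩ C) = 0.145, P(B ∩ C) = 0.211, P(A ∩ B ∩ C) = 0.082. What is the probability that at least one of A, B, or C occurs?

Using inclusion–exclusion:
P(A ∪ B ∪ C) = 0.425 + 0.443 + 0.409 − 0.168 − 0.145 − 0.211 + 0.082 = 0.835

0.835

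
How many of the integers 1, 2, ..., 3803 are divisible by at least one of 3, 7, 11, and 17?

Using inclusion–exclusion:
floor(3803/3) + floor(3803/7) + floor(3803/11) + floor(3803/17) − floor(3803/21) − floor(3803/33) − floor(3803/51) − floor(3803/77) − floor(3803/119) − floor(3803/187) + floor(3803/231) + floor(3803/357) + floor(3803/561) + floor(3803/1309) − floor(3803/3927) = 1267 + 543 + 345 + 223 − 181 − 115 − 74 − 49 − 31 − 20 + 16 + 10 + 6 + 2 − 0 = 1942

1942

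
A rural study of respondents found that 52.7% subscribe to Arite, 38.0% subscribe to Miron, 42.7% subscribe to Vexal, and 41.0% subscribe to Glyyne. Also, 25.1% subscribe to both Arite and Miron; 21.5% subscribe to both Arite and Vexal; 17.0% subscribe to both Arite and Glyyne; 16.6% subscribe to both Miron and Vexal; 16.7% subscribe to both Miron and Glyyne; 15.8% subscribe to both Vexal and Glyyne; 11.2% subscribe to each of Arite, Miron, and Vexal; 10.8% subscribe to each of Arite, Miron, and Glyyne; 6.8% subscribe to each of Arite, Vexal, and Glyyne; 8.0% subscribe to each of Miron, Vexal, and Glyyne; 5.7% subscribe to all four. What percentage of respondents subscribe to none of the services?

7.2%

By inclusion–exclusion:
P(≥1) = 52.7 + 38.0 + 42.7 + 41.0 − 25.1 − 21.5 − 17.0 − 16.6 − 16.7 − 15.8 + 11.2 + 10.8 + 6.8 + 8.0 − 5.7 = 92.8%
P(none) = 100% − 92.8% = 7.2%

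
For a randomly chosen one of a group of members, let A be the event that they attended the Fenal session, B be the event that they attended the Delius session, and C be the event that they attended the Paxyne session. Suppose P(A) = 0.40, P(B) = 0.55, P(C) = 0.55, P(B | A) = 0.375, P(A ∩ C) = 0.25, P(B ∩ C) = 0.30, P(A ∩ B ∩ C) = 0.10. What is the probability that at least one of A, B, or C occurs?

P(A ∩ B) = P(A)·P(B|A) = 0.40 × 0.375 = 0.15
By inclusion-exclusion,
P(A ∪ B ∪ C) = 0.40 + 0.55 + 0.55 − 0.15 − 0.25 − 0.30 + 0.10 = 0.90

0.90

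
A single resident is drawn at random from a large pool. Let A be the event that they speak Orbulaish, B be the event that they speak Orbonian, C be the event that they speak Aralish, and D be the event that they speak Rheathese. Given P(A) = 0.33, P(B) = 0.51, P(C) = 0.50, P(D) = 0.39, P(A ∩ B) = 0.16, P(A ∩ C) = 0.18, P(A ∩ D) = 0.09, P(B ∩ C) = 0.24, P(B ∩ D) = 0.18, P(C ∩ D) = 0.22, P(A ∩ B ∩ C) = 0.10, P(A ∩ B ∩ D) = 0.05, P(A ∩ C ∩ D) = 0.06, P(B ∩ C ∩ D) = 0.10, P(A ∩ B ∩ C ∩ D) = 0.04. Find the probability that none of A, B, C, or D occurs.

By inclusion–exclusion:
P(A ∪ B ∪ C ∪ D) = 0.33 + 0.51 + 0.50 + 0.39 − 0.16 − 0.18 − 0.09 − 0.24 − 0.18 − 0.22 + 0.10 + 0.05 + 0.06 + 0.10 − 0.04 = 0.93
P(none) = 1 − 0.93 = 0.07

0.07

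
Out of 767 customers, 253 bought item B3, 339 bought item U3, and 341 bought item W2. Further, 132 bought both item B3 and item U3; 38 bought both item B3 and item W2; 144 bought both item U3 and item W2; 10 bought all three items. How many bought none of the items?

138

|at least one| = 253 + 339 + 341 − 132 − 38 − 144 + 10 = 629
None: 767 − 629 = 138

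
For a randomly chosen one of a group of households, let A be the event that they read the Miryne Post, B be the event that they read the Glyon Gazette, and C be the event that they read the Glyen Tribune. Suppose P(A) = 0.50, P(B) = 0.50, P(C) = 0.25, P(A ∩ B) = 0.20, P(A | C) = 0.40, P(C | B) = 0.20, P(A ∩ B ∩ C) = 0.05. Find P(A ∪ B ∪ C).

P(A ∩ C) = P(C)·P(A|C) = 0.25 × 0.40 = 0.10
P(B ∩ C) = P(B)·P(C|B) = 0.50 × 0.20 = 0.10
P(A ∪ B ∪ C) = 0.50 + 0.50 + 0.25 − 0.20 − 0.10 − 0.10 + 0.05 = 0.90

0.90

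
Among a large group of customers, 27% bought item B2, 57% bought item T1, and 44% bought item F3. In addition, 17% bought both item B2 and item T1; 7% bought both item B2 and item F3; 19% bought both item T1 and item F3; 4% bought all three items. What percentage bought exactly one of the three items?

Using the inclusion–exclusion count for exactly one event:
P(exactly one) = 27 + 57 + 44 − 2·17 − 2·7 − 2·19 + 3·4 = 54%

54%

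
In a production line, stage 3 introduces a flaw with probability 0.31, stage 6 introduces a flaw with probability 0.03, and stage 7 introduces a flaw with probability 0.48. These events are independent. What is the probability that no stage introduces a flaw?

P(none) = (1 − 0.31) × (1 − 0.03) × (1 − 0.48) = 0.69 × 0.97 × 0.52 = 0.348036

0.348036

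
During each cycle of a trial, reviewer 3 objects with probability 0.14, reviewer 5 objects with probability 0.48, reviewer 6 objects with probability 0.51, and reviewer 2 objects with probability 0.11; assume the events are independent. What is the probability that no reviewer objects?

0.19502392

P(none) = (1 − 0.14) × (1 − 0.48) × (1 − 0.51) × (1 − 0.11) = 0.86 × 0.52 × 0.49 × 0.89 = 0.19502392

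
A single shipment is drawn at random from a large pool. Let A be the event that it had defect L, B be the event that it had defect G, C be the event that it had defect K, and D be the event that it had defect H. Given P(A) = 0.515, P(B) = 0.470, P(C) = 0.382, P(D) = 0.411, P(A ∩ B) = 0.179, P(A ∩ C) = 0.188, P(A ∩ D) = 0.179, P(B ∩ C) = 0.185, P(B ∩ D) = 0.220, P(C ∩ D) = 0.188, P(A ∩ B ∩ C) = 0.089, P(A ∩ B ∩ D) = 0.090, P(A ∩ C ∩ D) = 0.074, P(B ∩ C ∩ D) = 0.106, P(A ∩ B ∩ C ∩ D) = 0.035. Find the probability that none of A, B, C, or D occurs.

Apply inclusion-exclusion:
P(A ∪ B ∪ C ∪ D) = 0.515 + 0.470 + 0.382 + 0.411 − 0.179 − 0.188 − 0.179 − 0.185 − 0.220 − 0.188 + 0.089 + 0.090 + 0.074 + 0.106 − 0.035 = 0.963
P(none) = 1 − 0.963 = 0.037

0.037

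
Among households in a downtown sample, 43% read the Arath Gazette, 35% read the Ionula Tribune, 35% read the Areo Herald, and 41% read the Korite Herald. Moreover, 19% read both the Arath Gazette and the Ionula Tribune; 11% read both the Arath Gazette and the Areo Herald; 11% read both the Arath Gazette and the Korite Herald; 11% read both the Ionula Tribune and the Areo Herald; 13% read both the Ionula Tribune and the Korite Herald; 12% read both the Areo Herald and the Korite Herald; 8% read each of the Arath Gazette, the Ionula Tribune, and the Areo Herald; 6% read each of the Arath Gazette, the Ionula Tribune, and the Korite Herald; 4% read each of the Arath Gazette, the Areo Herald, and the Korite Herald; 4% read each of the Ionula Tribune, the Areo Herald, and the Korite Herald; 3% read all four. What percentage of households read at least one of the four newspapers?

By inclusion–exclusion:
P(at least one) = 43 + 35 + 35 + 41 − 19 − 11 − 11 − 11 − 13 − 12 + 8 + 6 + 4 + 4 − 3 = 96%

96%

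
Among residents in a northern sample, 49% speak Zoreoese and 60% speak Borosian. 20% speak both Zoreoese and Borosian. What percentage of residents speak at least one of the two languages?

P(union) = 49 + 60 − 20 = 89%

89%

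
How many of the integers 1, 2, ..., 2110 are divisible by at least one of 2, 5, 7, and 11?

1453

Apply inclusion-exclusion:
floor(2110/2) + floor(2110/5) + floor(2110/7) + floor(2110/11) − floor(2110/10) − floor(2110/14) − floor(2110/22) − floor(2110/35) − floor(2110/55) − floor(2110/77) + floor(2110/70) + floor(2110/110) + floor(2110/154) + floor(2110/385) − floor(2110/770) = 1055 + 422 + 301 + 191 − 211 − 150 − 95 − 60 − 38 − 27 + 30 + 19 + 13 + 5 − 2 = 1453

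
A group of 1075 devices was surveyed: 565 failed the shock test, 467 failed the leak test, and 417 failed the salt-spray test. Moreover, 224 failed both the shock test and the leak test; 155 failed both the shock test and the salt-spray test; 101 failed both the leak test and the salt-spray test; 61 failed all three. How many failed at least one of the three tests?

By inclusion–exclusion:
|at least one| = 565 + 467 + 417 − 224 − 155 − 101 + 61 = 1030

1030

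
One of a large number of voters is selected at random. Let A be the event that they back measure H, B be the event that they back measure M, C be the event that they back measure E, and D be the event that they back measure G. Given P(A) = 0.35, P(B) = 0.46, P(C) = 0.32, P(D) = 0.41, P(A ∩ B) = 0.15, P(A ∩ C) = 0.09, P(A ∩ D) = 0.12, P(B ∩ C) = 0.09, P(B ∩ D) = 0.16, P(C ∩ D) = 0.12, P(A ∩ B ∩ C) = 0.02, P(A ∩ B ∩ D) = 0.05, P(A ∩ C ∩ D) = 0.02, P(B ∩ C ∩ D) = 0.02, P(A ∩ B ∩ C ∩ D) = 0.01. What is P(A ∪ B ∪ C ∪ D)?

0.91

By inclusion-exclusion,
P(A ∪ B ∪ C ∪ D) = 0.35 + 0.46 + 0.32 + 0.41 − 0.15 − 0.09 − 0.12 − 0.09 − 0.16 − 0.12 + 0.02 + 0.05 + 0.02 + 0.02 − 0.01 = 0.91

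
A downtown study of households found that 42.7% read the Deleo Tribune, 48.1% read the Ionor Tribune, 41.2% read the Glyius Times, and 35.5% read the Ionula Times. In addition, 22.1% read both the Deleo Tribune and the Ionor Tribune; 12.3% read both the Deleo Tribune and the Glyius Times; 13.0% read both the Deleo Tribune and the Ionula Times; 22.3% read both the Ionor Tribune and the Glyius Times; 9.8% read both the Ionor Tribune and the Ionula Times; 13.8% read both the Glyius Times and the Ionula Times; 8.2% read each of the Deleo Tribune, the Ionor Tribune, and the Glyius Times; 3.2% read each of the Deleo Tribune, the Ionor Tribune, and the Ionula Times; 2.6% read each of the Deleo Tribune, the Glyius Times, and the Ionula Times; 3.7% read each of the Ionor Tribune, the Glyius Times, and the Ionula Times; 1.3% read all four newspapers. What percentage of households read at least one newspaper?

90.6%

By inclusion–exclusion:
P(≥1) = 42.7 + 48.1 + 41.2 + 35.5 − 22.1 − 12.3 − 13.0 − 22.3 − 9.8 − 13.8 + 8.2 + 3.2 + 2.6 + 3.7 − 1.3 = 90.6%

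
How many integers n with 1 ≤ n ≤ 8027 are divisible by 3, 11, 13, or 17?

3800

2675 + 729 + 617 + 472 − 243 − 205 − 157 − 56 − 42 − 36 + 18 + 14 + 12 + 3 − 1 = 3800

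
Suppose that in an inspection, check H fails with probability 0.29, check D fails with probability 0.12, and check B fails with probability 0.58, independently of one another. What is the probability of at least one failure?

0.737584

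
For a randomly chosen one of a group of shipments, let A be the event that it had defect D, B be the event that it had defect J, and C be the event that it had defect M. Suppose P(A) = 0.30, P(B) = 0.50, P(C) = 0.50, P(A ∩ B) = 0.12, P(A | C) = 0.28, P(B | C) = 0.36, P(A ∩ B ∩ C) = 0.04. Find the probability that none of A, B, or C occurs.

0.10

P(A ∩ C) = P(C)·P(A|C) = 0.50 × 0.28 = 0.14
P(B ∩ C) = P(C)·P(B|C) = 0.50 × 0.36 = 0.18
P(A ∪ B ∪ C) = 0.30 + 0.50 + 0.50 − 0.12 − 0.14 − 0.18 + 0.04 = 0.90
P(none) = 1 − 0.90 = 0.10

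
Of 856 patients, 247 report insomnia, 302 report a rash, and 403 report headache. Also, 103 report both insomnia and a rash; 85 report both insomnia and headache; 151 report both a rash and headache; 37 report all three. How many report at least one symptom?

By inclusion–exclusion:
N(≥1) = 247 + 302 + 403 − 103 − 85 − 151 + 37 = 650

650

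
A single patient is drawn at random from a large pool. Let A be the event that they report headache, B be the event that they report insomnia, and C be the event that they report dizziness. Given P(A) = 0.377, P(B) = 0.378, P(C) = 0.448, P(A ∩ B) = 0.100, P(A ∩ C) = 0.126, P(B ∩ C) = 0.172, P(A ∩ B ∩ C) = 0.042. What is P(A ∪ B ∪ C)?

0.847

P(A ∪ B ∪ C) = 0.377 + 0.378 + 0.448 − 0.100 − 0.126 − 0.172 + 0.042 = 0.847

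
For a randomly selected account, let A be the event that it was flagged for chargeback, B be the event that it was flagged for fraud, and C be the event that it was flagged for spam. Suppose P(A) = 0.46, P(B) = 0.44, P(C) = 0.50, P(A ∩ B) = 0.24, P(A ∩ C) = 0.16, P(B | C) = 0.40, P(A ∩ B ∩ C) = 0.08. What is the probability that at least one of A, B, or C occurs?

0.88

P(B ∩ C) = P(C)·P(B|C) = 0.50 × 0.40 = 0.20
P(A ∪ B ∪ C) = 0.46 + 0.44 + 0.50 − 0.24 − 0.16 − 0.20 + 0.08 = 0.88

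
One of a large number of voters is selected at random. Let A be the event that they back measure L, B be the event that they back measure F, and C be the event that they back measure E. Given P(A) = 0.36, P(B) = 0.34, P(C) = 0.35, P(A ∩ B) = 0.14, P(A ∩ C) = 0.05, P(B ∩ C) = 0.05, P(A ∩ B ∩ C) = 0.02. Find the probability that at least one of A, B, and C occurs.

P(A ∪ B ∪ C) = 0.36 + 0.34 + 0.35 − 0.14 − 0.05 − 0.05 + 0.02 = 0.83

0.83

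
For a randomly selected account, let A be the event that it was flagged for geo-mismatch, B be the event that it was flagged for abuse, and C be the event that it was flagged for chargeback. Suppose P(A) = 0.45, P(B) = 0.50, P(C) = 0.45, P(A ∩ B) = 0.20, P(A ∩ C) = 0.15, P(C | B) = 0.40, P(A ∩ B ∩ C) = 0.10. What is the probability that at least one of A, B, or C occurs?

0.95

P(B ∩ C) = P(B)·P(C|B) = 0.50 × 0.40 = 0.20
Using inclusion–exclusion:
P(A ∪ B ∪ C) = 0.45 + 0.50 + 0.45 − 0.20 − 0.15 − 0.20 + 0.10 = 0.95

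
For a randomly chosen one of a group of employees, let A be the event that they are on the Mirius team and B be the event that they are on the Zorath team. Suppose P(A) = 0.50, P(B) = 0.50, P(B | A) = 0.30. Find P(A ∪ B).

0.85

P(A ∩ B) = P(A)·P(B|A) = 0.50 × 0.30 = 0.15
P(A ∪ B) = 0.50 + 0.50 − 0.15 = 0.85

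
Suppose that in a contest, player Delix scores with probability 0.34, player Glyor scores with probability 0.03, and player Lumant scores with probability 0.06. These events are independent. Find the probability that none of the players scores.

0.601788

P(none) = (1 − 0.34) × (1 − 0.03) × (1 − 0.06) = 0.66 × 0.97 × 0.94 = 0.601788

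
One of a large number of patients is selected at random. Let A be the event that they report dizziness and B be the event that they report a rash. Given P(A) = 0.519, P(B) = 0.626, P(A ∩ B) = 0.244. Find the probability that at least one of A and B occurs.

P(A ∪ B) = 0.519 + 0.626 − 0.244 = 0.901

0.901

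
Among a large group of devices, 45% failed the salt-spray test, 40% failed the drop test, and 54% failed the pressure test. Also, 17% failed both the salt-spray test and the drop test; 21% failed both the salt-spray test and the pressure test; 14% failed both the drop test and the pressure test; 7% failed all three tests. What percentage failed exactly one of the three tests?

56%

P(exactly one) = 45 + 40 + 54 − 2·17 − 2·21 − 2·14 + 3·7 = 56%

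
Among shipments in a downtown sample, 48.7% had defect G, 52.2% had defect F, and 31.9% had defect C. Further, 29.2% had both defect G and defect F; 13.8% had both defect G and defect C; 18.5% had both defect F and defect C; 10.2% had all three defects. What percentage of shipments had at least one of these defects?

81.5%

Apply inclusion-exclusion:
P(at least one) = 48.7 + 52.2 + 31.9 − 29.2 − 13.8 − 18.5 + 10.2 = 81.5%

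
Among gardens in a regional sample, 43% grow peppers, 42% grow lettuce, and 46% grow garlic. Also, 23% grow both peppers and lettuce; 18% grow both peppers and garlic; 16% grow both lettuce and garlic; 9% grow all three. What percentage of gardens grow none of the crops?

P(≥1) = 43 + 42 + 46 − 23 − 18 − 16 + 9 = 83%
P(none) = 100% − 83% = 17%

17%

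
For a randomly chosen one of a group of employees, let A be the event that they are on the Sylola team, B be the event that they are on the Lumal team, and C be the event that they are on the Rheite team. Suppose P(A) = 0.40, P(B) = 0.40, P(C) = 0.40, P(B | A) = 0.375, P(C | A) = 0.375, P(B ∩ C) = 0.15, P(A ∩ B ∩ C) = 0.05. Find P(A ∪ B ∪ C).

P(A ∩ B) = P(A)·P(B|A) = 0.40 × 0.375 = 0.15
P(A ∩ C) = P(A)·P(C|A) = 0.40 × 0.375 = 0.15
Using inclusion–exclusion:
P(A ∪ B ∪ C) = 0.40 + 0.40 + 0.40 − 0.15 − 0.15 − 0.15 + 0.05 = 0.80

0.80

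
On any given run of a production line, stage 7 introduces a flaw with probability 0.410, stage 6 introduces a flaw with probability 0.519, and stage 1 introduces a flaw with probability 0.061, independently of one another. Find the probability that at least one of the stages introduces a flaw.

P(none) = (1 − 0.410) × (1 − 0.519) × (1 − 0.061) = 0.590 × 0.481 × 0.939 = 0.26647881
P(at least one) = 1 − 0.26647881 = 0.73352119

0.73352119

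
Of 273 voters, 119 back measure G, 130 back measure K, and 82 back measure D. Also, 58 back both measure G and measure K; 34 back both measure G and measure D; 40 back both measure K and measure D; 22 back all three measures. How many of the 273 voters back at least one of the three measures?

Apply inclusion-exclusion:
N(≥1) = 119 + 130 + 82 − 58 − 34 − 40 + 22 = 221

221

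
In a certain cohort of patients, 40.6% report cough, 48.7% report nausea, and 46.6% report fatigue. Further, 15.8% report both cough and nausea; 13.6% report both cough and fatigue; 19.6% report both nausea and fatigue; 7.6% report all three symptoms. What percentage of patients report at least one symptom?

94.5%

Inclusion–exclusion gives
P(≥1) = 40.6 + 48.7 + 46.6 − 15.8 − 13.6 − 19.6 + 7.6 = 94.5%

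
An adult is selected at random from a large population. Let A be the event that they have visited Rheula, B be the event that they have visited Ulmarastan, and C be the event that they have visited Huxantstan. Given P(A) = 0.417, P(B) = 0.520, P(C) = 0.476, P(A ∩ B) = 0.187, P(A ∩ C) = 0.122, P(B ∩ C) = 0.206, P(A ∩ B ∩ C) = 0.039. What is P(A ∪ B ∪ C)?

Using inclusion–exclusion:
P(A ∪ B ∪ C) = 0.417 + 0.520 + 0.476 − 0.187 − 0.122 − 0.206 + 0.039 = 0.937

0.937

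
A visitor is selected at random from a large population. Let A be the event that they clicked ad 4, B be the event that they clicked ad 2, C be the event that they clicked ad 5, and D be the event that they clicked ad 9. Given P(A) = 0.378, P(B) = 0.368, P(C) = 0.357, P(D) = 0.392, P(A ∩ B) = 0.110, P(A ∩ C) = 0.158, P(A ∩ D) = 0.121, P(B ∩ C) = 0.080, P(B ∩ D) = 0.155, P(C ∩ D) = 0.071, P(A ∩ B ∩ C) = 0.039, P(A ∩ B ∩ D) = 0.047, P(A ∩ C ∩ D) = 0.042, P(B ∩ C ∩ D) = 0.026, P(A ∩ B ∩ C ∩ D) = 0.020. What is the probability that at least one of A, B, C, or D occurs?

0.934

Inclusion–exclusion gives
P(A ∪ B ∪ C ∪ D) = 0.378 + 0.368 + 0.357 + 0.392 − 0.110 − 0.158 − 0.121 − 0.080 − 0.155 − 0.071 + 0.039 + 0.047 + 0.042 + 0.026 − 0.020 = 0.934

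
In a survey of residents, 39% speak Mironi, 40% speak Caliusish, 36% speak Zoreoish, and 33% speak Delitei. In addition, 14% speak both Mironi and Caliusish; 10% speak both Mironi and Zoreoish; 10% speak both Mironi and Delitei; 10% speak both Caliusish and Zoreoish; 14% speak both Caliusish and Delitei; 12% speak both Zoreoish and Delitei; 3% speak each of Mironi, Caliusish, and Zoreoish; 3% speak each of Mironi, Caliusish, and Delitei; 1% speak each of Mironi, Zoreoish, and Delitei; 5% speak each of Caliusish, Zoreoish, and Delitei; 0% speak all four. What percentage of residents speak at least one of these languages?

90%

Apply inclusion-exclusion:
P(at least one) = 39 + 40 + 36 + 33 − 14 − 10 − 10 − 10 − 14 − 12 + 3 + 3 + 1 + 5 − 0 = 90%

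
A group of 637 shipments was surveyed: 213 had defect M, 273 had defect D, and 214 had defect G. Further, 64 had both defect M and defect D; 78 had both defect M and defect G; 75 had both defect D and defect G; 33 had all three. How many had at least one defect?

516

|union| = 213 + 273 + 214 − 64 − 78 − 75 + 33 = 516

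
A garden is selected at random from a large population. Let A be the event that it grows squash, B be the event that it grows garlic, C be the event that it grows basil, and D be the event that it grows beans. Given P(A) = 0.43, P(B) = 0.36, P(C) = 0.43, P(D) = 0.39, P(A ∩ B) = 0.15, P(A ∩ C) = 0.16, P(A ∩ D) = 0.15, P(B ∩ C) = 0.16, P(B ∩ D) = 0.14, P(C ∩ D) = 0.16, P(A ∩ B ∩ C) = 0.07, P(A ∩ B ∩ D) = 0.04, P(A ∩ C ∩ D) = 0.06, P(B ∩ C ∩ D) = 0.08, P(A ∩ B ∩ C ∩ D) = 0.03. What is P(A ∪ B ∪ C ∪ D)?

Inclusion–exclusion gives
P(A ∪ B ∪ C ∪ D) = 0.43 + 0.36 + 0.43 + 0.39 − 0.15 − 0.16 − 0.15 − 0.16 − 0.14 − 0.16 + 0.07 + 0.04 + 0.06 + 0.08 − 0.03 = 0.91

0.91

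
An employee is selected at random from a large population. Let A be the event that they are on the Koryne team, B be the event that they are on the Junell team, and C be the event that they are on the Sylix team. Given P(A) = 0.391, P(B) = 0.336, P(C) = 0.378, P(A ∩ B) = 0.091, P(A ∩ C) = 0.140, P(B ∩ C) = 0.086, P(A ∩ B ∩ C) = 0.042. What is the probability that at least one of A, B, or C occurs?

0.830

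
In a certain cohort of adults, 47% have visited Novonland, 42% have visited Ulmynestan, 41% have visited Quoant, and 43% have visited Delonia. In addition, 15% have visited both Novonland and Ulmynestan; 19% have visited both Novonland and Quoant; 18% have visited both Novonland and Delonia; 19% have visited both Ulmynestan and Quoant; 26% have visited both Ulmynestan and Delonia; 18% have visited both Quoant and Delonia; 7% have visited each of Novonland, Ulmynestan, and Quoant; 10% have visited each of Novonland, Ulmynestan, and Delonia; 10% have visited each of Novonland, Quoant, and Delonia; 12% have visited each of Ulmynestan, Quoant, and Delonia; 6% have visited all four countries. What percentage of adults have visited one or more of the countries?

By inclusion–exclusion:
P(at least one) = 47 + 42 + 41 + 43 − 15 − 19 − 18 − 19 − 26 − 18 + 7 + 10 + 10 + 12 − 6 = 91%

91%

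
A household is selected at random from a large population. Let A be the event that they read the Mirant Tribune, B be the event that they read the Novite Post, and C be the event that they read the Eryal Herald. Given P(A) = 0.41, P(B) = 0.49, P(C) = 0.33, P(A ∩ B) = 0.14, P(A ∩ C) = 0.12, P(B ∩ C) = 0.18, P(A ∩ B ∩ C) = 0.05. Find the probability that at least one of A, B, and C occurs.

0.84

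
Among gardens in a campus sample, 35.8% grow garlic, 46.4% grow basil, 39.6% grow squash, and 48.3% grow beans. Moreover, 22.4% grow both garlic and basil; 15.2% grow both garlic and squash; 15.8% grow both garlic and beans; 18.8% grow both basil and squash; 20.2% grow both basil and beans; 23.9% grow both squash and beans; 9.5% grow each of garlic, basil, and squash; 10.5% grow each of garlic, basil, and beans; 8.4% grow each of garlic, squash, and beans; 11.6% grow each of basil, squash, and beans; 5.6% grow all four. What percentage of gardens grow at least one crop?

88.2%

Apply inclusion-exclusion:
P(≥1) = 35.8 + 46.4 + 39.6 + 48.3 − 22.4 − 15.2 − 15.8 − 18.8 − 20.2 − 23.9 + 9.5 + 10.5 + 8.4 + 11.6 − 5.6 = 88.2%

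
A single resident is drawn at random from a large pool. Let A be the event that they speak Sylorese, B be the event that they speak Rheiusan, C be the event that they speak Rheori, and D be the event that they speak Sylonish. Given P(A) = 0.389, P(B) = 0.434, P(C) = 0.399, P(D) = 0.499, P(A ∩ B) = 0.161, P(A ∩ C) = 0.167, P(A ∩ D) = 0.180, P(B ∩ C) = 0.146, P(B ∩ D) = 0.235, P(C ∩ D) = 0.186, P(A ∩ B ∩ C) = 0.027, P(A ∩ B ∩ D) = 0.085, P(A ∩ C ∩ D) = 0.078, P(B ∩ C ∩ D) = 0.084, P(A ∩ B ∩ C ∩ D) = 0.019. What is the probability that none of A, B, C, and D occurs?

Inclusion–exclusion gives
P(A ∪ B ∪ C ∪ D) = 0.389 + 0.434 + 0.399 + 0.499 − 0.161 − 0.167 − 0.180 − 0.146 − 0.235 − 0.186 + 0.027 + 0.085 + 0.078 + 0.084 − 0.019 = 0.901
P(none) = 1 − 0.901 = 0.099

0.099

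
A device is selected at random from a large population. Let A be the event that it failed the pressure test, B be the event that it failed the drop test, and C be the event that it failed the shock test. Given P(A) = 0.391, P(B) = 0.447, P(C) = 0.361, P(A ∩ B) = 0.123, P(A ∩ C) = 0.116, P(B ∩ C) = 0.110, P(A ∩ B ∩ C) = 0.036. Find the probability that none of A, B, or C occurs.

0.114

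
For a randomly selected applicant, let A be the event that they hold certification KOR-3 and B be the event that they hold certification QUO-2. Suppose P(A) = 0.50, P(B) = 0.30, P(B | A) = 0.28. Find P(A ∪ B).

0.66

P(A ∩ B) = P(A)·P(B|A) = 0.50 × 0.28 = 0.14
Apply inclusion-exclusion:
P(A ∪ B) = 0.50 + 0.30 − 0.14 = 0.66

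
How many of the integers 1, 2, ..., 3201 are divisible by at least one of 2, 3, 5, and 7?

2469

By inclusion–exclusion:
1600 + 1067 + 640 + 457 − 533 − 320 − 228 − 213 − 152 − 91 + 106 + 76 + 45 + 30 − 15 = 2469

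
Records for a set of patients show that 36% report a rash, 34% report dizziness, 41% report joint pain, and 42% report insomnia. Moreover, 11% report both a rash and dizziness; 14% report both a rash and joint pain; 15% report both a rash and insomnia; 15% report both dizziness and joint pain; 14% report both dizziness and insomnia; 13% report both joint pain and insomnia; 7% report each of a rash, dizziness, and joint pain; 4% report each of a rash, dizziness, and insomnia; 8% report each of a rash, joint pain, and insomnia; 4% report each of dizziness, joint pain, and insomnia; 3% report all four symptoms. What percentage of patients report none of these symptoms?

Apply inclusion-exclusion:
P(at least one) = 36 + 34 + 41 + 42 − 11 − 14 − 15 − 15 − 14 − 13 + 7 + 4 + 8 + 4 − 3 = 91%
P(none) = 100% − 91% = 9%

9%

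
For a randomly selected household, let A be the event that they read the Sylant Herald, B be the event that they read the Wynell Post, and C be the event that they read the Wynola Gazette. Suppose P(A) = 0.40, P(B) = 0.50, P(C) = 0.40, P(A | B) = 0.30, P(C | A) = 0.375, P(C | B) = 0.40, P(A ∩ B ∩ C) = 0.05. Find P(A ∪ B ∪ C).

0.85

P(A ∩ B) = P(B)·P(A|B) = 0.50 × 0.30 = 0.15
P(A ∩ C) = P(A)·P(C|A) = 0.40 × 0.375 = 0.15
P(B ∩ C) = P(B)·P(C|B) = 0.50 × 0.40 = 0.20
Using inclusion–exclusion:
P(A ∪ B ∪ C) = 0.40 + 0.50 + 0.40 − 0.15 − 0.15 − 0.20 + 0.05 = 0.85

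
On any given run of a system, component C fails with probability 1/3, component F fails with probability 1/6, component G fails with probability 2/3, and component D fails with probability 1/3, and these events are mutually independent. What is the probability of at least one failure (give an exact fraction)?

71/81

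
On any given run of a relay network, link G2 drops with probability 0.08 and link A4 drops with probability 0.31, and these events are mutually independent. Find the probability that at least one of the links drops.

0.3652

P(none) = (1 − 0.08) × (1 − 0.31) = 0.92 × 0.69 = 0.6348
P(at least one) = 1 − 0.6348 = 0.3652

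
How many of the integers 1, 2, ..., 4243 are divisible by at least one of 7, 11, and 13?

1191

Apply inclusion-exclusion:
606 + 385 + 326 − 55 − 46 − 29 + 4 = 1191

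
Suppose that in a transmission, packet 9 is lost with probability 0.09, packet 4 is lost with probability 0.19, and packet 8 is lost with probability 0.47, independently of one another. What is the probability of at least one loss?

0.609337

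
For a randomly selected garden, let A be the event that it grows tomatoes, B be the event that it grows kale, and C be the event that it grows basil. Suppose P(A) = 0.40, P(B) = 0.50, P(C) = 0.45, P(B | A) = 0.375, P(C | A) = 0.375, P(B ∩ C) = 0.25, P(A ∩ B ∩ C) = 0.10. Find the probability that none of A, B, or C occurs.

0.10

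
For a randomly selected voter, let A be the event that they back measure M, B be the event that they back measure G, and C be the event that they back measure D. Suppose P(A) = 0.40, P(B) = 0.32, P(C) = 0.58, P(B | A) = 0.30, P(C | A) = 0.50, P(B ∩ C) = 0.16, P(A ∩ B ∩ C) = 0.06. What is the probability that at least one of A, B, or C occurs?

0.88

P(A ∩ B) = P(A)·P(B|A) = 0.40 × 0.30 = 0.12
P(A ∩ C) = P(A)·P(C|A) = 0.40 × 0.50 = 0.20
Inclusion–exclusion gives
P(A ∪ B ∪ C) = 0.40 + 0.32 + 0.58 − 0.12 − 0.20 − 0.16 + 0.06 = 0.88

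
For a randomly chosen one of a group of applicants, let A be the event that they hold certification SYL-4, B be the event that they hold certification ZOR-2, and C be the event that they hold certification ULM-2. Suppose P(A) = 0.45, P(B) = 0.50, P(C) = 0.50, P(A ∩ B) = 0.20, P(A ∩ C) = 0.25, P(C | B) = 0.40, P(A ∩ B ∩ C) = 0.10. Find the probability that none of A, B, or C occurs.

P(B ∩ C) = P(B)·P(C|B) = 0.50 × 0.40 = 0.20
P(A ∪ B ∪ C) = 0.45 + 0.50 + 0.50 − 0.20 − 0.25 − 0.20 + 0.10 = 0.90
P(none) = 1 − 0.90 = 0.10

0.10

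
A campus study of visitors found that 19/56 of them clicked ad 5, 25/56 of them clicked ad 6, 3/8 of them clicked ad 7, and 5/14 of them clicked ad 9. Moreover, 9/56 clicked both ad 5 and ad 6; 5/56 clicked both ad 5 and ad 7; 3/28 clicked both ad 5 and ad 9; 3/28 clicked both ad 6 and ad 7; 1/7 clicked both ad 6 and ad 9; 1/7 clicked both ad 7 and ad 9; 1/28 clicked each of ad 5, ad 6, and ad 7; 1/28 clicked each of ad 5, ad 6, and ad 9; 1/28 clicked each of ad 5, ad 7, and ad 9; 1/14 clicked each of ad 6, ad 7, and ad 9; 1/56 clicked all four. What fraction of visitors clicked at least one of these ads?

P(at least one) = 19/56 + 25/56 + 3/8 + 5/14 − 9/56 − 5/56 − 3/28 − 3/28 − 1/7 − 1/7 + 1/28 + 1/28 + 1/28 + 1/14 − 1/56 = 13/14

13/14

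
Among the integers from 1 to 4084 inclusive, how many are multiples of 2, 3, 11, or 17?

2920

Using inclusion–exclusion:
2042 + 1361 + 371 + 240 − 680 − 185 − 120 − 123 − 80 − 21 + 61 + 40 + 10 + 7 − 3 = 2920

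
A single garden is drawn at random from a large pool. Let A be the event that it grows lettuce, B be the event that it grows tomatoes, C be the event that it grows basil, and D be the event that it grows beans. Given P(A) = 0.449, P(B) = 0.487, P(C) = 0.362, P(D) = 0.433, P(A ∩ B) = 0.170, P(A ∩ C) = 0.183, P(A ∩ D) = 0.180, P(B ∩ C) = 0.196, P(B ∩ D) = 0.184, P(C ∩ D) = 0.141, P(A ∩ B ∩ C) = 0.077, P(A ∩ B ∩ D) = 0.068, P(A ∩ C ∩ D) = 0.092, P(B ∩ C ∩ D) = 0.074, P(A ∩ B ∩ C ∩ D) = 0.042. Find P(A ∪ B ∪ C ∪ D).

0.946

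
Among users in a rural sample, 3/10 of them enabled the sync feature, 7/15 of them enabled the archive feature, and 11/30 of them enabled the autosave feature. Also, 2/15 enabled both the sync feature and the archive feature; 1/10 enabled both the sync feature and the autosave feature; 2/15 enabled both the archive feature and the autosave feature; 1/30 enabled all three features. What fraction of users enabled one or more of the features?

P(at least one) = 3/10 + 7/15 + 11/30 − 2/15 − 1/10 − 2/15 + 1/30 = 4/5

4/5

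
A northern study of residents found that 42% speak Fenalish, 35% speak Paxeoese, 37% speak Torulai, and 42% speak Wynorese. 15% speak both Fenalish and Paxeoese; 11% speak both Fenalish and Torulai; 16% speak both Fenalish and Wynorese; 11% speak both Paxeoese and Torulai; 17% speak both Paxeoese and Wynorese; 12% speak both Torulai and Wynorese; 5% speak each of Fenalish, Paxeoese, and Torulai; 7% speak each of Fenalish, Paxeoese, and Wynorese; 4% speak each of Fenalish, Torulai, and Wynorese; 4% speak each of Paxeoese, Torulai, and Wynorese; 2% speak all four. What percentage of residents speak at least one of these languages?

92%

P(≥1) = 42 + 35 + 37 + 42 − 15 − 11 − 16 − 11 − 17 − 12 + 5 + 7 + 4 + 4 − 2 = 92%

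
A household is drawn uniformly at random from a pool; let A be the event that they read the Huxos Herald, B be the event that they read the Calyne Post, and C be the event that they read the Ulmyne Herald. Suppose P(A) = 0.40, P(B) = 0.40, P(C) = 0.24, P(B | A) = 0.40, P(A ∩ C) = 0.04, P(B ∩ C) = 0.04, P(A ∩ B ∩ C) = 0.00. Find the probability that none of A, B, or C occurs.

0.20

P(A ∩ B) = P(A)·P(B|A) = 0.40 × 0.40 = 0.16
Apply inclusion-exclusion:
P(A ∪ B ∪ C) = 0.40 + 0.40 + 0.24 − 0.16 − 0.04 − 0.04 + 0.00 = 0.80
P(none) = 1 − 0.80 = 0.20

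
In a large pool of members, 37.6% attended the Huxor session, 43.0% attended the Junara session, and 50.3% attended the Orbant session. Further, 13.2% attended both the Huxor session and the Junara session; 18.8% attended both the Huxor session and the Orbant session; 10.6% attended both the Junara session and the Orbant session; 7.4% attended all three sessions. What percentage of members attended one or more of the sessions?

95.7%

By inclusion–exclusion:
P(union) = 37.6 + 43.0 + 50.3 − 13.2 − 18.8 − 10.6 + 7.4 = 95.7%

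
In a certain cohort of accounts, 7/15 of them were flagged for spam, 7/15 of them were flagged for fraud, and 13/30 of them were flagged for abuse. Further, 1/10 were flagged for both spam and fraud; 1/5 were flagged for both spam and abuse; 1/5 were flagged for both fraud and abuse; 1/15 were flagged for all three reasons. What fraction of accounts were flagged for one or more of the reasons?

By inclusion–exclusion:
P(union) = 7/15 + 7/15 + 13/30 − 1/10 − 1/5 − 1/5 + 1/15 = 14/15

14/15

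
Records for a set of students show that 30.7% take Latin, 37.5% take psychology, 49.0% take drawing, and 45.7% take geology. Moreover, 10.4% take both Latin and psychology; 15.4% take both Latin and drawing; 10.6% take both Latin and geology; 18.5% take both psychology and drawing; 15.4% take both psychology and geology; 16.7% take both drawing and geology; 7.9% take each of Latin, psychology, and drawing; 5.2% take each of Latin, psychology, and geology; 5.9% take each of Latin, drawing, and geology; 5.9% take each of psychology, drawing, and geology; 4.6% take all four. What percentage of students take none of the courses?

3.8%

Apply inclusion-exclusion:
P(≥1) = 30.7 + 37.5 + 49.0 + 45.7 − 10.4 − 15.4 − 10.6 − 18.5 − 15.4 − 16.7 + 7.9 + 5.2 + 5.9 + 5.9 − 4.6 = 96.2%
P(none) = 100% − 96.2% = 3.8%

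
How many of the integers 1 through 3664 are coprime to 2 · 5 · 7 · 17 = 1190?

1182

By inclusion–exclusion:
⌊3664/2⌋ + ⌊3664/5⌋ + ⌊3664/7⌋ + ⌊3664/17⌋ − ⌊3664/10⌋ − ⌊3664/14⌋ − ⌊3664/34⌋ − ⌊3664/35⌋ − ⌊3664/85⌋ − ⌊3664/119⌋ + ⌊3664/70⌋ + ⌊3664/170⌋ + ⌊3664/238⌋ + ⌊3664/595⌋ − ⌊3664/1190⌋ = 1832 + 732 + 523 + 215 − 366 − 261 − 107 − 104 − 43 − 30 + 52 + 21 + 15 + 6 − 3 = 2482
3664 − 2482 = 1182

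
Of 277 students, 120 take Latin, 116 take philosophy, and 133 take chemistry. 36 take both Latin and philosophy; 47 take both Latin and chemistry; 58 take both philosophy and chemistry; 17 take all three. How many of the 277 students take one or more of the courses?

245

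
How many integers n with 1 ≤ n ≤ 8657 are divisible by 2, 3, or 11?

By inclusion-exclusion,
⌊8657/2⌋ + ⌊8657/3⌋ + ⌊8657/11⌋ − ⌊8657/6⌋ − ⌊8657/22⌋ − ⌊8657/33⌋ + ⌊8657/66⌋ = 4328 + 2885 + 787 − 1442 − 393 − 262 + 131 = 6034

6034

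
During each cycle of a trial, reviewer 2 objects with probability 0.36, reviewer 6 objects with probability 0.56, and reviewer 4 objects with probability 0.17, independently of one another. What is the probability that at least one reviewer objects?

0.766272

P(none) = (1 − 0.36) × (1 − 0.56) × (1 − 0.17) = 0.64 × 0.44 × 0.83 = 0.233728
P(at least one) = 1 − 0.233728 = 0.766272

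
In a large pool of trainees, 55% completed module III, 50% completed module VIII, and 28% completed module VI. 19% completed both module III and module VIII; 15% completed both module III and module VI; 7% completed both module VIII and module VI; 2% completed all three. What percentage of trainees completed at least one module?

94%

P(at least one) = 55 + 50 + 28 − 19 − 15 − 7 + 2 = 94%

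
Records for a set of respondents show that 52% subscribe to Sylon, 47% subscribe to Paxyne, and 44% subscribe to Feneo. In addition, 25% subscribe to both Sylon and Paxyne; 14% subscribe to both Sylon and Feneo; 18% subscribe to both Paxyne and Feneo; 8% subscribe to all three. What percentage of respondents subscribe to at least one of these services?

P(union) = 52 + 47 + 44 − 25 − 14 − 18 + 8 = 94%

94%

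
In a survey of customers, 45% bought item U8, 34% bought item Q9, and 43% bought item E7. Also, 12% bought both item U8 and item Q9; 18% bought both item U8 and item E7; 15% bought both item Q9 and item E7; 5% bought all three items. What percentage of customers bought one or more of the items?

P(≥1) = 45 + 34 + 43 − 12 − 18 − 15 + 5 = 82%

82%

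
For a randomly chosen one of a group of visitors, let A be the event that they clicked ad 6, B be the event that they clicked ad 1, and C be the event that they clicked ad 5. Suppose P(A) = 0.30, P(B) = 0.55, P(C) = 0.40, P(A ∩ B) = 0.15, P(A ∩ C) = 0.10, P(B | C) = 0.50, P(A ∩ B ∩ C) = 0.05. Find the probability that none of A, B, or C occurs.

0.15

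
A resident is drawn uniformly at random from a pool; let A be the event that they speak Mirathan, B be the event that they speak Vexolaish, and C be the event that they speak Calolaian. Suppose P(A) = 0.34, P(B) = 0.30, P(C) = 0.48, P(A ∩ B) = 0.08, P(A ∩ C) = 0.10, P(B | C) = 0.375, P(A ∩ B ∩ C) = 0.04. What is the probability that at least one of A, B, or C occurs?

P(B ∩ C) = P(C)·P(B|C) = 0.48 × 0.375 = 0.18
P(A ∪ B ∪ C) = 0.34 + 0.30 + 0.48 − 0.08 − 0.10 − 0.18 + 0.04 = 0.80

0.80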